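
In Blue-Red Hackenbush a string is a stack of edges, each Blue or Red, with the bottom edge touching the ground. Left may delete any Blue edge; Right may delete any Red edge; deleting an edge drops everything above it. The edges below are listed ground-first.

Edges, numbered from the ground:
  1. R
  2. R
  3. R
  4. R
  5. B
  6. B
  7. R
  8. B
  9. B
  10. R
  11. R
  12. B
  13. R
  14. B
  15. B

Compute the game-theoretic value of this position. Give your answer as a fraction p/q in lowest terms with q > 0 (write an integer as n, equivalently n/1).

Prefix values for R R R R B B R B B R R B R B B via {L|R} + simplicity:
1 of 15 · R · max L −∞ · min R 0 => -1
2 of 15 · RR · max L −∞ · min R -1 => -2
3 of 15 · RRR · max L −∞ · min R -2 => -3
4 of 15 · RRRR · max L −∞ · min R -3 => -4
5 of 15 · RRRRB · max L -4 · min R -3 => -7/2
6 of 15 · RRRRBB · max L -7/2 · min R -3 => -13/4
7 of 15 · RRRRBBR · max L -7/2 · min R -13/4 => -27/8
8 of 15 · RRRRBBRB · max L -27/8 · min R -13/4 => -53/16
9 of 15 · RRRRBBRBB · max L -53/16 · min R -13/4 => -105/32
10 of 15 · RRRRBBRBBR · max L -53/16 · min R -105/32 => -211/64
11 of 15 · RRRRBBRBBRR · max L -53/16 · min R -211/64 => -423/128
12 of 15 · RRRRBBRBBRRB · max L -423/128 · min R -211/64 => -845/256
13 of 15 · RRRRBBRBBRRBR · max L -423/128 · min R -845/256 => -1691/512
14 of 15 · RRRRBBRBBRRBRB · max L -1691/512 · min R -845/256 => -3381/1024
15 of 15 · RRRRBBRBBRRBRBB · max L -3381/1024 · min R -845/256 => -6761/2048

-6761/2048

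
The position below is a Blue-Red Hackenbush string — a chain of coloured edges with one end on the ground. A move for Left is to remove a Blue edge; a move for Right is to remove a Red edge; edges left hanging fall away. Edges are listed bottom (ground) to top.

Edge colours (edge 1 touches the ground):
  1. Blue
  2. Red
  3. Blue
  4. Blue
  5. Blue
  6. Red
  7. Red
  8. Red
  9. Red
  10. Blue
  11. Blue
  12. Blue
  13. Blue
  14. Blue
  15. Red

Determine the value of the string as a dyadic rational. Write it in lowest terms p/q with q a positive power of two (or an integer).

v(B) = { 0 |  } = 1
v(BR) = { 0 | 1 } = 1/2
v(BRB) = { 0, 1/2 | 1 } = 3/4
v(BRBB) = { 0, 1/2, 3/4 | 1 } = 7/8
v(BRBBB) = { 0, 1/2, 3/4, 7/8 | 1 } = 15/16
v(BRBBBR) = { 0, 1/2, 3/4, 7/8 | 15/16, 1 } = 29/32
v(BRBBBRR) = { 0, 1/2, 3/4, 7/8 | 29/32, 15/16, 1 } = 57/64
v(BRBBBRRR) = { 0, 1/2, 3/4, 7/8 | 57/64, 29/32, 15/16, 1 } = 113/128
v(BRBBBRRRR) = { 0, 1/2, 3/4, 7/8 | 113/128, 57/64, 29/32, 15/16, 1 } = 225/256
v(BRBBBRRRRB) = { 0, 1/2, 3/4, 7/8, 225/256 | 113/128, 57/64, 29/32, 15/16, 1 } = 451/512
v(BRBBBRRRRBB) = { 0, 1/2, 3/4, 7/8, 225/256, 451/512 | 113/128, 57/64, 29/32, 15/16, 1 } = 903/1024
v(BRBBBRRRRBBB) = { 0, 1/2, 3/4, 7/8, 225/256, 451/512, 903/1024 | 113/128, 57/64, 29/32, 15/16, 1 } = 1807/2048
v(BRBBBRRRRBBBB) = { 0, 1/2, 3/4, 7/8, 225/256, 451/512, 903/1024, 1807/2048 | 113/128, 57/64, 29/32, 15/16, 1 } = 3615/4096
v(BRBBBRRRRBBBBB) = { 0, 1/2, 3/4, 7/8, 225/256, 451/512, 903/1024, 1807/2048, 3615/4096 | 113/128, 57/64, 29/32, 15/16, 1 } = 7231/8192
v(BRBBBRRRRBBBBBR) = { 0, 1/2, 3/4, 7/8, 225/256, 451/512, 903/1024, 1807/2048, 3615/4096 | 7231/8192, 113/128, 57/64, 29/32, 15/16, 1 } = 14461/16384

14461/16384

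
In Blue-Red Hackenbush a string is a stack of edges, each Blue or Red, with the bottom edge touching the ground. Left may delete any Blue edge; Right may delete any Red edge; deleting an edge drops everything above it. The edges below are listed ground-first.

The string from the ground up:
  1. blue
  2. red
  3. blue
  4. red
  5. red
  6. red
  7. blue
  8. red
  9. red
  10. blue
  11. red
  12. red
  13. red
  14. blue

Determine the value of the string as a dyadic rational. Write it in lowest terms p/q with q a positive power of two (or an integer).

4387/8192

G_1 [b]  L=[0]  R=[·]  ⇒ 1
G_2 [br]  L=[0]  R=[1]  ⇒ 1/2
G_3 [brb]  L=[0, 1/2]  R=[1]  ⇒ 3/4
G_4 [brbr]  L=[0, 1/2]  R=[3/4, 1]  ⇒ 5/8
G_5 [brbrr]  L=[0, 1/2]  R=[5/8, 3/4, 1]  ⇒ 9/16
G_6 [brbrrr]  L=[0, 1/2]  R=[9/16, 5/8, 3/4, 1]  ⇒ 17/32
G_7 [brbrrrb]  L=[0, 1/2, 17/32]  R=[9/16, 5/8, 3/4, 1]  ⇒ 35/64
G_8 [brbrrrbr]  L=[0, 1/2, 17/32]  R=[35/64, 9/16, 5/8, 3/4, 1]  ⇒ 69/128
G_9 [brbrrrbrr]  L=[0, 1/2, 17/32]  R=[69/128, 35/64, 9/16, 5/8, 3/4, 1]  ⇒ 137/256
G_10 [brbrrrbrrb]  L=[0, 1/2, 17/32, 137/256]  R=[69/128, 35/64, 9/16, 5/8, 3/4, 1]  ⇒ 275/512
G_11 [brbrrrbrrbr]  L=[0, 1/2, 17/32, 137/256]  R=[275/512, 69/128, 35/64, 9/16, 5/8, 3/4, 1]  ⇒ 549/1024
G_12 [brbrrrbrrbrr]  L=[0, 1/2, 17/32, 137/256]  R=[549/1024, 275/512, 69/128, 35/64, 9/16, 5/8, 3/4, 1]  ⇒ 1097/2048
G_13 [brbrrrbrrbrrr]  L=[0, 1/2, 17/32, 137/256]  R=[1097/2048, 549/1024, 275/512, 69/128, 35/64, 9/16, 5/8, 3/4, 1]  ⇒ 2193/4096
G_14 [brbrrrbrrbrrrb]  L=[0, 1/2, 17/32, 137/256, 2193/4096]  R=[1097/2048, 549/1024, 275/512, 69/128, 35/64, 9/16, 5/8, 3/4, 1]  ⇒ 4387/8192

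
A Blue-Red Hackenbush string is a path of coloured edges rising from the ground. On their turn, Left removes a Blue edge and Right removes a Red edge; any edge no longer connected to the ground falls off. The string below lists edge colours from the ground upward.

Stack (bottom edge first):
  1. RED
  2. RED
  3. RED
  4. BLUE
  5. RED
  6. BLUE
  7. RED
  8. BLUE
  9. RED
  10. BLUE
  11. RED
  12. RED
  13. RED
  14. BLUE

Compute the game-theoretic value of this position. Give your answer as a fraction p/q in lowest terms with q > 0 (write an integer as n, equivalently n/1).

-5469/2048

Recurse on prefixes of the 14-edge string RED RED RED BLUE RED BLUE RED BLUE RED BLUE RED RED RED BLUE:
val(R) = { none | 0 } => -1
val(RR) = { none | -1; 0 } => -2
val(RRR) = { none | -2; -1; 0 } => -3
val(RRRB) = { -3 | -2; -1; 0 } => -5/2
val(RRRBR) = { -3 | -5/2; -2; -1; 0 } => -11/4
val(RRRBRB) = { -3; -11/4 | -5/2; -2; -1; 0 } => -21/8
val(RRRBRBR) = { -3; -11/4 | -21/8; -5/2; -2; -1; 0 } => -43/16
val(RRRBRBRB) = { -3; -11/4; -43/16 | -21/8; -5/2; -2; -1; 0 } => -85/32
val(RRRBRBRBR) = { -3; -11/4; -43/16 | -85/32; -21/8; -5/2; -2; -1; 0 } => -171/64
val(RRRBRBRBRB) = { -3; -11/4; -43/16; -171/64 | -85/32; -21/8; -5/2; -2; -1; 0 } => -341/128
val(RRRBRBRBRBR) = { -3; -11/4; -43/16; -171/64 | -341/128; -85/32; -21/8; -5/2; -2; -1; 0 } => -683/256
val(RRRBRBRBRBRR) = { -3; -11/4; -43/16; -171/64 | -683/256; -341/128; -85/32; -21/8; -5/2; -2; -1; 0 } => -1367/512
val(RRRBRBRBRBRRR) = { -3; -11/4; -43/16; -171/64 | -1367/512; -683/256; -341/128; -85/32; -21/8; -5/2; -2; -1; 0 } => -2735/1024
val(RRRBRBRBRBRRRB) = { -3; -11/4; -43/16; -171/64; -2735/1024 | -1367/512; -683/256; -341/128; -85/32; -21/8; -5/2; -2; -1; 0 } => -5469/2048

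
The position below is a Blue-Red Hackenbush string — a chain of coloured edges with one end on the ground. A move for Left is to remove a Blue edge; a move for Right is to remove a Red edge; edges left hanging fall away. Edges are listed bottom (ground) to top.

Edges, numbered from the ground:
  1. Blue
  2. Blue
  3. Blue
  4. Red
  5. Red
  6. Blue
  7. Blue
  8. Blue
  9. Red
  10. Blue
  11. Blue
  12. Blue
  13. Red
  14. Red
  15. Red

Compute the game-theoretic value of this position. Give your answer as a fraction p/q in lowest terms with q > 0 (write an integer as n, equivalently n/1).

Prefix values for Blue Blue Blue Red Red Blue Blue Blue Red Blue Blue Blue Red Red Red via {L|R} + simplicity:
1 of 15 · B · max L 0 · min R +∞ so 1
2 of 15 · BB · max L 1 · min R +∞ so 2
3 of 15 · BBB · max L 2 · min R +∞ so 3
4 of 15 · BBBR · max L 2 · min R 3 so 5/2
5 of 15 · BBBRR · max L 2 · min R 5/2 so 9/4
6 of 15 · BBBRRB · max L 9/4 · min R 5/2 so 19/8
7 of 15 · BBBRRBB · max L 19/8 · min R 5/2 so 39/16
8 of 15 · BBBRRBBB · max L 39/16 · min R 5/2 so 79/32
9 of 15 · BBBRRBBBR · max L 39/16 · min R 79/32 so 157/64
10 of 15 · BBBRRBBBRB · max L 157/64 · min R 79/32 so 315/128
11 of 15 · BBBRRBBBRBB · max L 315/128 · min R 79/32 so 631/256
12 of 15 · BBBRRBBBRBBB · max L 631/256 · min R 79/32 so 1263/512
13 of 15 · BBBRRBBBRBBBR · max L 631/256 · min R 1263/512 so 2525/1024
14 of 15 · BBBRRBBBRBBBRR · max L 631/256 · min R 2525/1024 so 5049/2048
15 of 15 · BBBRRBBBRBBBRRR · max L 631/256 · min R 5049/2048 so 10097/4096

10097/4096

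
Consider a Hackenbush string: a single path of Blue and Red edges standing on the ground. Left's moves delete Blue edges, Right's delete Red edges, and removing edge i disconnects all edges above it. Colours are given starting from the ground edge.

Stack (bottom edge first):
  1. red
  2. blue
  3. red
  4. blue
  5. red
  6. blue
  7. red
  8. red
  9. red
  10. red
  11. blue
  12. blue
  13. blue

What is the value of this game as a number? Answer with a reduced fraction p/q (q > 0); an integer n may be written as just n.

-2801/4096

Recurse on prefixes of the 13-edge string red blue red blue red blue red red red red blue blue blue:
v(r) = { — | 0 } ⇒ -1
v(rb) = { -1 | 0 } ⇒ -1/2
v(rbr) = { -1 | -1/2, 0 } ⇒ -3/4
v(rbrb) = { -1, -3/4 | -1/2, 0 } ⇒ -5/8
v(rbrbr) = { -1, -3/4 | -5/8, -1/2, 0 } ⇒ -11/16
v(rbrbrb) = { -1, -3/4, -11/16 | -5/8, -1/2, 0 } ⇒ -21/32
v(rbrbrbr) = { -1, -3/4, -11/16 | -21/32, -5/8, -1/2, 0 } ⇒ -43/64
v(rbrbrbrr) = { -1, -3/4, -11/16 | -43/64, -21/32, -5/8, -1/2, 0 } ⇒ -87/128
v(rbrbrbrrr) = { -1, -3/4, -11/16 | -87/128, -43/64, -21/32, -5/8, -1/2, 0 } ⇒ -175/256
v(rbrbrbrrrr) = { -1, -3/4, -11/16 | -175/256, -87/128, -43/64, -21/32, -5/8, -1/2, 0 } ⇒ -351/512
v(rbrbrbrrrrb) = { -1, -3/4, -11/16, -351/512 | -175/256, -87/128, -43/64, -21/32, -5/8, -1/2, 0 } ⇒ -701/1024
v(rbrbrbrrrrbb) = { -1, -3/4, -11/16, -351/512, -701/1024 | -175/256, -87/128, -43/64, -21/32, -5/8, -1/2, 0 } ⇒ -1401/2048
v(rbrbrbrrrrbbb) = { -1, -3/4, -11/16, -351/512, -701/1024, -1401/2048 | -175/256, -87/128, -43/64, -21/32, -5/8, -1/2, 0 } ⇒ -2801/4096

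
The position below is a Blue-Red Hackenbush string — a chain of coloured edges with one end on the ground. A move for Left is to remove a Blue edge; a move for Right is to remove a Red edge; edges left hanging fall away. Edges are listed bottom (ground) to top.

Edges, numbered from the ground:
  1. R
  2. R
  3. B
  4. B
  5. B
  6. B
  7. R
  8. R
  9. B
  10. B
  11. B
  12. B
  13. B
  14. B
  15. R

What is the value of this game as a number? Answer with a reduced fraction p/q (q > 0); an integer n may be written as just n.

Recurse on prefixes of the 15-edge string R R B B B B R R B B B B B B R:
1 of 15 · R · max L −∞ · min R 0 -> -1
2 of 15 · RR · max L −∞ · min R -1 -> -2
3 of 15 · RRB · max L -2 · min R -1 -> -3/2
4 of 15 · RRBB · max L -3/2 · min R -1 -> -5/4
5 of 15 · RRBBB · max L -5/4 · min R -1 -> -9/8
6 of 15 · RRBBBB · max L -9/8 · min R -1 -> -17/16
7 of 15 · RRBBBBR · max L -9/8 · min R -17/16 -> -35/32
8 of 15 · RRBBBBRR · max L -9/8 · min R -35/32 -> -71/64
9 of 15 · RRBBBBRRB · max L -71/64 · min R -35/32 -> -141/128
10 of 15 · RRBBBBRRBB · max L -141/128 · min R -35/32 -> -281/256
11 of 15 · RRBBBBRRBBB · max L -281/256 · min R -35/32 -> -561/512
12 of 15 · RRBBBBRRBBBB · max L -561/512 · min R -35/32 -> -1121/1024
13 of 15 · RRBBBBRRBBBBB · max L -1121/1024 · min R -35/32 -> -2241/2048
14 of 15 · RRBBBBRRBBBBBB · max L -2241/2048 · min R -35/32 -> -4481/4096
15 of 15 · RRBBBBRRBBBBBBR · max L -2241/2048 · min R -4481/4096 -> -8963/8192

-8963/8192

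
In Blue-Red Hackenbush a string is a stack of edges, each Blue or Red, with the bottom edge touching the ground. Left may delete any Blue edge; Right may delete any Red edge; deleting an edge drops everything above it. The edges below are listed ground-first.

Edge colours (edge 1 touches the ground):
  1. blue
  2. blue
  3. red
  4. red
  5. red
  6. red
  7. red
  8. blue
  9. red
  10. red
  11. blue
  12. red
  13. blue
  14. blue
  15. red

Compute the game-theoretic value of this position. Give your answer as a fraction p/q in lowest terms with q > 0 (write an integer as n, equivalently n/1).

8493/8192

g_1 [b]  L=[0]  R=[none]  ⇒ 1
g_2 [bb]  L=[0; 1]  R=[none]  ⇒ 2
g_3 [bbr]  L=[0; 1]  R=[2]  ⇒ 3/2
g_4 [bbrr]  L=[0; 1]  R=[3/2; 2]  ⇒ 5/4
g_5 [bbrrr]  L=[0; 1]  R=[5/4; 3/2; 2]  ⇒ 9/8
g_6 [bbrrrr]  L=[0; 1]  R=[9/8; 5/4; 3/2; 2]  ⇒ 17/16
g_7 [bbrrrrr]  L=[0; 1]  R=[17/16; 9/8; 5/4; 3/2; 2]  ⇒ 33/32
g_8 [bbrrrrrb]  L=[0; 1; 33/32]  R=[17/16; 9/8; 5/4; 3/2; 2]  ⇒ 67/64
g_9 [bbrrrrrbr]  L=[0; 1; 33/32]  R=[67/64; 17/16; 9/8; 5/4; 3/2; 2]  ⇒ 133/128
g_10 [bbrrrrrbrr]  L=[0; 1; 33/32]  R=[133/128; 67/64; 17/16; 9/8; 5/4; 3/2; 2]  ⇒ 265/256
g_11 [bbrrrrrbrrb]  L=[0; 1; 33/32; 265/256]  R=[133/128; 67/64; 17/16; 9/8; 5/4; 3/2; 2]  ⇒ 531/512
g_12 [bbrrrrrbrrbr]  L=[0; 1; 33/32; 265/256]  R=[531/512; 133/128; 67/64; 17/16; 9/8; 5/4; 3/2; 2]  ⇒ 1061/1024
g_13 [bbrrrrrbrrbrb]  L=[0; 1; 33/32; 265/256; 1061/1024]  R=[531/512; 133/128; 67/64; 17/16; 9/8; 5/4; 3/2; 2]  ⇒ 2123/2048
g_14 [bbrrrrrbrrbrbb]  L=[0; 1; 33/32; 265/256; 1061/1024; 2123/2048]  R=[531/512; 133/128; 67/64; 17/16; 9/8; 5/4; 3/2; 2]  ⇒ 4247/4096
g_15 [bbrrrrrbrrbrbbr]  L=[0; 1; 33/32; 265/256; 1061/1024; 2123/2048]  R=[4247/4096; 531/512; 133/128; 67/64; 17/16; 9/8; 5/4; 3/2; 2]  ⇒ 8493/8192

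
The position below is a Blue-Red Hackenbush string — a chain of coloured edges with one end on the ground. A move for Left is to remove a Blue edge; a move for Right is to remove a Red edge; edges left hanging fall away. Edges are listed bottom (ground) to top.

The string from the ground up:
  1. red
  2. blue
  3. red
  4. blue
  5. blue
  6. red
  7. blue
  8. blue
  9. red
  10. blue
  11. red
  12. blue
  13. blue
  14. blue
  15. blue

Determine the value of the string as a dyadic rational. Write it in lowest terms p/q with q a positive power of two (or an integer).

Recurse on prefixes of the 15-edge string red blue red blue blue red blue blue red blue red blue blue blue blue:
step 1: add red to get r; options L={ ∅ } R={ 0 } gives -1
step 2: add blue to get rb; options L={ -1 } R={ 0 } gives -1/2
step 3: add red to get rbr; options L={ -1 } R={ -1/2,0 } gives -3/4
step 4: add blue to get rbrb; options L={ -1,-3/4 } R={ -1/2,0 } gives -5/8
step 5: add blue to get rbrbb; options L={ -1,-3/4,-5/8 } R={ -1/2,0 } gives -9/16
step 6: add red to get rbrbbr; options L={ -1,-3/4,-5/8 } R={ -9/16,-1/2,0 } gives -19/32
step 7: add blue to get rbrbbrb; options L={ -1,-3/4,-5/8,-19/32 } R={ -9/16,-1/2,0 } gives -37/64
step 8: add blue to get rbrbbrbb; options L={ -1,-3/4,-5/8,-19/32,-37/64 } R={ -9/16,-1/2,0 } gives -73/128
step 9: add red to get rbrbbrbbr; options L={ -1,-3/4,-5/8,-19/32,-37/64 } R={ -73/128,-9/16,-1/2,0 } gives -147/256
step 10: add blue to get rbrbbrbbrb; options L={ -1,-3/4,-5/8,-19/32,-37/64,-147/256 } R={ -73/128,-9/16,-1/2,0 } gives -293/512
step 11: add red to get rbrbbrbbrbr; options L={ -1,-3/4,-5/8,-19/32,-37/64,-147/256 } R={ -293/512,-73/128,-9/16,-1/2,0 } gives -587/1024
step 12: add blue to get rbrbbrbbrbrb; options L={ -1,-3/4,-5/8,-19/32,-37/64,-147/256,-587/1024 } R={ -293/512,-73/128,-9/16,-1/2,0 } gives -1173/2048
step 13: add blue to get rbrbbrbbrbrbb; options L={ -1,-3/4,-5/8,-19/32,-37/64,-147/256,-587/1024,-1173/2048 } R={ -293/512,-73/128,-9/16,-1/2,0 } gives -2345/4096
step 14: add blue to get rbrbbrbbrbrbbb; options L={ -1,-3/4,-5/8,-19/32,-37/64,-147/256,-587/1024,-1173/2048,-2345/4096 } R={ -293/512,-73/128,-9/16,-1/2,0 } gives -4689/8192
step 15: add blue to get rbrbbrbbrbrbbbb; options L={ -1,-3/4,-5/8,-19/32,-37/64,-147/256,-587/1024,-1173/2048,-2345/4096,-4689/8192 } R={ -293/512,-73/128,-9/16,-1/2,0 } gives -9377/16384

-9377/16384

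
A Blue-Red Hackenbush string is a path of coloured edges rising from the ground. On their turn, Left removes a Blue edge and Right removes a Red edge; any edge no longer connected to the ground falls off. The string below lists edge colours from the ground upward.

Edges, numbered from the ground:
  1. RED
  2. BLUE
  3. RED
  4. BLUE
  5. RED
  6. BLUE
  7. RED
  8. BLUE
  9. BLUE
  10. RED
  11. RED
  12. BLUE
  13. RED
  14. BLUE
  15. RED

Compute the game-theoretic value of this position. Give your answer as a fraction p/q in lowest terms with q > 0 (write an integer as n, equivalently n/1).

-10859/16384

Prefix values for RED BLUE RED BLUE RED BLUE RED BLUE BLUE RED RED BLUE RED BLUE RED via {L|R} + simplicity:
val(R) = { ∅ | 0 } => -1
val(RB) = { -1 | 0 } => -1/2
val(RBR) = { -1 | -1/2 0 } => -3/4
val(RBRB) = { -1 -3/4 | -1/2 0 } => -5/8
val(RBRBR) = { -1 -3/4 | -5/8 -1/2 0 } => -11/16
val(RBRBRB) = { -1 -3/4 -11/16 | -5/8 -1/2 0 } => -21/32
val(RBRBRBR) = { -1 -3/4 -11/16 | -21/32 -5/8 -1/2 0 } => -43/64
val(RBRBRBRB) = { -1 -3/4 -11/16 -43/64 | -21/32 -5/8 -1/2 0 } => -85/128
val(RBRBRBRBB) = { -1 -3/4 -11/16 -43/64 -85/128 | -21/32 -5/8 -1/2 0 } => -169/256
val(RBRBRBRBBR) = { -1 -3/4 -11/16 -43/64 -85/128 | -169/256 -21/32 -5/8 -1/2 0 } => -339/512
val(RBRBRBRBBRR) = { -1 -3/4 -11/16 -43/64 -85/128 | -339/512 -169/256 -21/32 -5/8 -1/2 0 } => -679/1024
val(RBRBRBRBBRRB) = { -1 -3/4 -11/16 -43/64 -85/128 -679/1024 | -339/512 -169/256 -21/32 -5/8 -1/2 0 } => -1357/2048
val(RBRBRBRBBRRBR) = { -1 -3/4 -11/16 -43/64 -85/128 -679/1024 | -1357/2048 -339/512 -169/256 -21/32 -5/8 -1/2 0 } => -2715/4096
val(RBRBRBRBBRRBRB) = { -1 -3/4 -11/16 -43/64 -85/128 -679/1024 -2715/4096 | -1357/2048 -339/512 -169/256 -21/32 -5/8 -1/2 0 } => -5429/8192
val(RBRBRBRBBRRBRBR) = { -1 -3/4 -11/16 -43/64 -85/128 -679/1024 -2715/4096 | -5429/8192 -1357/2048 -339/512 -169/256 -21/32 -5/8 -1/2 0 } => -10859/16384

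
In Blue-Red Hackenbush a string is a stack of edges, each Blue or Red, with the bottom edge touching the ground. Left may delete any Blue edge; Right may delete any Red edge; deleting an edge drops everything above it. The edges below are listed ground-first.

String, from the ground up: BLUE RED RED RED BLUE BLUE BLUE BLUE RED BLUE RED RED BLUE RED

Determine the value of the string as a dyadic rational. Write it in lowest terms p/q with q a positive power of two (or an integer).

B: Left { 0 }, Right { (no moves) } ⇒ simplest 1
BR: Left { 0 }, Right { 1 } ⇒ simplest 1/2
BRR: Left { 0 }, Right { 1/2, 1 } ⇒ simplest 1/4
BRRR: Left { 0 }, Right { 1/4, 1/2, 1 } ⇒ simplest 1/8
BRRRB: Left { 0, 1/8 }, Right { 1/4, 1/2, 1 } ⇒ simplest 3/16
BRRRBB: Left { 0, 1/8, 3/16 }, Right { 1/4, 1/2, 1 } ⇒ simplest 7/32
BRRRBBB: Left { 0, 1/8, 3/16, 7/32 }, Right { 1/4, 1/2, 1 } ⇒ simplest 15/64
BRRRBBBB: Left { 0, 1/8, 3/16, 7/32, 15/64 }, Right { 1/4, 1/2, 1 } ⇒ simplest 31/128
BRRRBBBBR: Left { 0, 1/8, 3/16, 7/32, 15/64 }, Right { 31/128, 1/4, 1/2, 1 } ⇒ simplest 61/256
BRRRBBBBRB: Left { 0, 1/8, 3/16, 7/32, 15/64, 61/256 }, Right { 31/128, 1/4, 1/2, 1 } ⇒ simplest 123/512
BRRRBBBBRBR: Left { 0, 1/8, 3/16, 7/32, 15/64, 61/256 }, Right { 123/512, 31/128, 1/4, 1/2, 1 } ⇒ simplest 245/1024
BRRRBBBBRBRR: Left { 0, 1/8, 3/16, 7/32, 15/64, 61/256 }, Right { 245/1024, 123/512, 31/128, 1/4, 1/2, 1 } ⇒ simplest 489/2048
BRRRBBBBRBRRB: Left { 0, 1/8, 3/16, 7/32, 15/64, 61/256, 489/2048 }, Right { 245/1024, 123/512, 31/128, 1/4, 1/2, 1 } ⇒ simplest 979/4096
BRRRBBBBRBRRBR: Left { 0, 1/8, 3/16, 7/32, 15/64, 61/256, 489/2048 }, Right { 979/4096, 245/1024, 123/512, 31/128, 1/4, 1/2, 1 } ⇒ simplest 1957/8192

1957/8192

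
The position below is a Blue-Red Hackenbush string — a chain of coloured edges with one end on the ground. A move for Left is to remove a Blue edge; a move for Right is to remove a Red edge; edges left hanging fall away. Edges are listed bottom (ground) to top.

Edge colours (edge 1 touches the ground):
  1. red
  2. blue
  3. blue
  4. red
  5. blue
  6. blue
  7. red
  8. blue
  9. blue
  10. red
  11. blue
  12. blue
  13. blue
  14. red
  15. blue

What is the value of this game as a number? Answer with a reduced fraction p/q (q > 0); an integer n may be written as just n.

-4677/16384

r: Left { (no moves) }, Right { 0 } ⇒ simplest -1
rb: Left { -1 }, Right { 0 } ⇒ simplest -1/2
rbb: Left { -1,-1/2 }, Right { 0 } ⇒ simplest -1/4
rbbr: Left { -1,-1/2 }, Right { -1/4,0 } ⇒ simplest -3/8
rbbrb: Left { -1,-1/2,-3/8 }, Right { -1/4,0 } ⇒ simplest -5/16
rbbrbb: Left { -1,-1/2,-3/8,-5/16 }, Right { -1/4,0 } ⇒ simplest -9/32
rbbrbbr: Left { -1,-1/2,-3/8,-5/16 }, Right { -9/32,-1/4,0 } ⇒ simplest -19/64
rbbrbbrb: Left { -1,-1/2,-3/8,-5/16,-19/64 }, Right { -9/32,-1/4,0 } ⇒ simplest -37/128
rbbrbbrbb: Left { -1,-1/2,-3/8,-5/16,-19/64,-37/128 }, Right { -9/32,-1/4,0 } ⇒ simplest -73/256
rbbrbbrbbr: Left { -1,-1/2,-3/8,-5/16,-19/64,-37/128 }, Right { -73/256,-9/32,-1/4,0 } ⇒ simplest -147/512
rbbrbbrbbrb: Left { -1,-1/2,-3/8,-5/16,-19/64,-37/128,-147/512 }, Right { -73/256,-9/32,-1/4,0 } ⇒ simplest -293/1024
rbbrbbrbbrbb: Left { -1,-1/2,-3/8,-5/16,-19/64,-37/128,-147/512,-293/1024 }, Right { -73/256,-9/32,-1/4,0 } ⇒ simplest -585/2048
rbbrbbrbbrbbb: Left { -1,-1/2,-3/8,-5/16,-19/64,-37/128,-147/512,-293/1024,-585/2048 }, Right { -73/256,-9/32,-1/4,0 } ⇒ simplest -1169/4096
rbbrbbrbbrbbbr: Left { -1,-1/2,-3/8,-5/16,-19/64,-37/128,-147/512,-293/1024,-585/2048 }, Right { -1169/4096,-73/256,-9/32,-1/4,0 } ⇒ simplest -2339/8192
rbbrbbrbbrbbbrb: Left { -1,-1/2,-3/8,-5/16,-19/64,-37/128,-147/512,-293/1024,-585/2048,-2339/8192 }, Right { -1169/4096,-73/256,-9/32,-1/4,0 } ⇒ simplest -4677/16384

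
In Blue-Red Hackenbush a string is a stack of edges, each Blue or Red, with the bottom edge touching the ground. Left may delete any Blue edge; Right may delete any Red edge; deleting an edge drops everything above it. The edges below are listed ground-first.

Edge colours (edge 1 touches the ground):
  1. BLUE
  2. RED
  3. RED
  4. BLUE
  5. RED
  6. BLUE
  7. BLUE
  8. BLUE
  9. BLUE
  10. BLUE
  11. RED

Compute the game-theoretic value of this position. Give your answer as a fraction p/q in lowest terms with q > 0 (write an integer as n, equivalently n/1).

v_1 [B]  L=[0]  R=[]  -> 1
v_2 [BR]  L=[0]  R=[1]  -> 1/2
v_3 [BRR]  L=[0]  R=[1/2, 1]  -> 1/4
v_4 [BRRB]  L=[0, 1/4]  R=[1/2, 1]  -> 3/8
v_5 [BRRBR]  L=[0, 1/4]  R=[3/8, 1/2, 1]  -> 5/16
v_6 [BRRBRB]  L=[0, 1/4, 5/16]  R=[3/8, 1/2, 1]  -> 11/32
v_7 [BRRBRBB]  L=[0, 1/4, 5/16, 11/32]  R=[3/8, 1/2, 1]  -> 23/64
v_8 [BRRBRBBB]  L=[0, 1/4, 5/16, 11/32, 23/64]  R=[3/8, 1/2, 1]  -> 47/128
v_9 [BRRBRBBBB]  L=[0, 1/4, 5/16, 11/32, 23/64, 47/128]  R=[3/8, 1/2, 1]  -> 95/256
v_10 [BRRBRBBBBB]  L=[0, 1/4, 5/16, 11/32, 23/64, 47/128, 95/256]  R=[3/8, 1/2, 1]  -> 191/512
v_11 [BRRBRBBBBBR]  L=[0, 1/4, 5/16, 11/32, 23/64, 47/128, 95/256]  R=[191/512, 3/8, 1/2, 1]  -> 381/1024

381/1024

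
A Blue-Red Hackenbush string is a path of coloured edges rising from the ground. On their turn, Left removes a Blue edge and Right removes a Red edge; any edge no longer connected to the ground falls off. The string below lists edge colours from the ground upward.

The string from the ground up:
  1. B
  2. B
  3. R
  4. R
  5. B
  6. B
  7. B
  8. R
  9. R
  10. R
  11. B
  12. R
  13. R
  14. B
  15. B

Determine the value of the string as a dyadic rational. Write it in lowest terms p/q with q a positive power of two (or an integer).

11815/8192

Recurse on prefixes of the 15-edge string B B R R B B B R R R B R R B B:
1 of 15 · B · max L 0 · min R +∞ ⇒ 1
2 of 15 · BB · max L 1 · min R +∞ ⇒ 2
3 of 15 · BBR · max L 1 · min R 2 ⇒ 3/2
4 of 15 · BBRR · max L 1 · min R 3/2 ⇒ 5/4
5 of 15 · BBRRB · max L 5/4 · min R 3/2 ⇒ 11/8
6 of 15 · BBRRBB · max L 11/8 · min R 3/2 ⇒ 23/16
7 of 15 · BBRRBBB · max L 23/16 · min R 3/2 ⇒ 47/32
8 of 15 · BBRRBBBR · max L 23/16 · min R 47/32 ⇒ 93/64
9 of 15 · BBRRBBBRR · max L 23/16 · min R 93/64 ⇒ 185/128
10 of 15 · BBRRBBBRRR · max L 23/16 · min R 185/128 ⇒ 369/256
11 of 15 · BBRRBBBRRRB · max L 369/256 · min R 185/128 ⇒ 739/512
12 of 15 · BBRRBBBRRRBR · max L 369/256 · min R 739/512 ⇒ 1477/1024
13 of 15 · BBRRBBBRRRBRR · max L 369/256 · min R 1477/1024 ⇒ 2953/2048
14 of 15 · BBRRBBBRRRBRRB · max L 2953/2048 · min R 1477/1024 ⇒ 5907/4096
15 of 15 · BBRRBBBRRRBRRBB · max L 5907/4096 · min R 1477/1024 ⇒ 11815/8192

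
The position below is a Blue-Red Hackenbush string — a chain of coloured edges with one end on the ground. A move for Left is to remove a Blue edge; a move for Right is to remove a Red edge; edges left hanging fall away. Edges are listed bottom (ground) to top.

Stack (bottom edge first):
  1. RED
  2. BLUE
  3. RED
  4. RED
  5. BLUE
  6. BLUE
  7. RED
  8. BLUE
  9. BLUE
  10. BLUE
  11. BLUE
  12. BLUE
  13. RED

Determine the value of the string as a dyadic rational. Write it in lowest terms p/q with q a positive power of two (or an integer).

-3203/4096

Recurse on prefixes of the 13-edge string RED BLUE RED RED BLUE BLUE RED BLUE BLUE BLUE BLUE BLUE RED:
g_1 [R]  L=[∅]  R=[0]  so -1
g_2 [RB]  L=[-1]  R=[0]  so -1/2
g_3 [RBR]  L=[-1]  R=[-1/2 0]  so -3/4
g_4 [RBRR]  L=[-1]  R=[-3/4 -1/2 0]  so -7/8
g_5 [RBRRB]  L=[-1 -7/8]  R=[-3/4 -1/2 0]  so -13/16
g_6 [RBRRBB]  L=[-1 -7/8 -13/16]  R=[-3/4 -1/2 0]  so -25/32
g_7 [RBRRBBR]  L=[-1 -7/8 -13/16]  R=[-25/32 -3/4 -1/2 0]  so -51/64
g_8 [RBRRBBRB]  L=[-1 -7/8 -13/16 -51/64]  R=[-25/32 -3/4 -1/2 0]  so -101/128
g_9 [RBRRBBRBB]  L=[-1 -7/8 -13/16 -51/64 -101/128]  R=[-25/32 -3/4 -1/2 0]  so -201/256
g_10 [RBRRBBRBBB]  L=[-1 -7/8 -13/16 -51/64 -101/128 -201/256]  R=[-25/32 -3/4 -1/2 0]  so -401/512
g_11 [RBRRBBRBBBB]  L=[-1 -7/8 -13/16 -51/64 -101/128 -201/256 -401/512]  R=[-25/32 -3/4 -1/2 0]  so -801/1024
g_12 [RBRRBBRBBBBB]  L=[-1 -7/8 -13/16 -51/64 -101/128 -201/256 -401/512 -801/1024]  R=[-25/32 -3/4 -1/2 0]  so -1601/2048
g_13 [RBRRBBRBBBBBR]  L=[-1 -7/8 -13/16 -51/64 -101/128 -201/256 -401/512 -801/1024]  R=[-1601/2048 -25/32 -3/4 -1/2 0]  so -3203/4096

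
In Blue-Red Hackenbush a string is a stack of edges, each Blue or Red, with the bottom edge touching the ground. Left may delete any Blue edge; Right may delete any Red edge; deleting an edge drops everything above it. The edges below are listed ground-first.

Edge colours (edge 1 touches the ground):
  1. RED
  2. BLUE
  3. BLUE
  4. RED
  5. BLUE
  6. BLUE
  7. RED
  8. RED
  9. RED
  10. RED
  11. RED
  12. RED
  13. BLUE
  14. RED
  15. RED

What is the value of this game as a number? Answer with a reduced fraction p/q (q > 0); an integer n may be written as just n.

Build v(s[:k]) for k = 1..15, string s = RED BLUE BLUE RED BLUE BLUE RED RED RED RED RED RED BLUE RED RED.
1 of 15 · R · max L −∞ · min R 0 = -1
2 of 15 · RB · max L -1 · min R 0 = -1/2
3 of 15 · RBB · max L -1/2 · min R 0 = -1/4
4 of 15 · RBBR · max L -1/2 · min R -1/4 = -3/8
5 of 15 · RBBRB · max L -3/8 · min R -1/4 = -5/16
6 of 15 · RBBRBB · max L -5/16 · min R -1/4 = -9/32
7 of 15 · RBBRBBR · max L -5/16 · min R -9/32 = -19/64
8 of 15 · RBBRBBRR · max L -5/16 · min R -19/64 = -39/128
9 of 15 · RBBRBBRRR · max L -5/16 · min R -39/128 = -79/256
10 of 15 · RBBRBBRRRR · max L -5/16 · min R -79/256 = -159/512
11 of 15 · RBBRBBRRRRR · max L -5/16 · min R -159/512 = -319/1024
12 of 15 · RBBRBBRRRRRR · max L -5/16 · min R -319/1024 = -639/2048
13 of 15 · RBBRBBRRRRRRB · max L -639/2048 · min R -319/1024 = -1277/4096
14 of 15 · RBBRBBRRRRRRBR · max L -639/2048 · min R -1277/4096 = -2555/8192
15 of 15 · RBBRBBRRRRRRBRR · max L -639/2048 · min R -2555/8192 = -5111/16384

-5111/16384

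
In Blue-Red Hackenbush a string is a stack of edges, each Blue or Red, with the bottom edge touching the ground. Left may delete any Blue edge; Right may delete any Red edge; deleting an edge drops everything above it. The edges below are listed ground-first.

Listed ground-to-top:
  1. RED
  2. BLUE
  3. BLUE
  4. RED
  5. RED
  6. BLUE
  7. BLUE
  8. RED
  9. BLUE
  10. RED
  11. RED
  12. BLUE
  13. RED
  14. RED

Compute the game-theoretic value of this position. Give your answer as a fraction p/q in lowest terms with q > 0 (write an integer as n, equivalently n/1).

Recurse on prefixes of the 14-edge string RED BLUE BLUE RED RED BLUE BLUE RED BLUE RED RED BLUE RED RED:
1 of 14 · R · max L −∞ · min R 0 so -1
2 of 14 · RB · max L -1 · min R 0 so -1/2
3 of 14 · RBB · max L -1/2 · min R 0 so -1/4
4 of 14 · RBBR · max L -1/2 · min R -1/4 so -3/8
5 of 14 · RBBRR · max L -1/2 · min R -3/8 so -7/16
6 of 14 · RBBRRB · max L -7/16 · min R -3/8 so -13/32
7 of 14 · RBBRRBB · max L -13/32 · min R -3/8 so -25/64
8 of 14 · RBBRRBBR · max L -13/32 · min R -25/64 so -51/128
9 of 14 · RBBRRBBRB · max L -51/128 · min R -25/64 so -101/256
10 of 14 · RBBRRBBRBR · max L -51/128 · min R -101/256 so -203/512
11 of 14 · RBBRRBBRBRR · max L -51/128 · min R -203/512 so -407/1024
12 of 14 · RBBRRBBRBRRB · max L -407/1024 · min R -203/512 so -813/2048
13 of 14 · RBBRRBBRBRRBR · max L -407/1024 · min R -813/2048 so -1627/4096
14 of 14 · RBBRRBBRBRRBRR · max L -407/1024 · min R -1627/4096 so -3255/8192

-3255/8192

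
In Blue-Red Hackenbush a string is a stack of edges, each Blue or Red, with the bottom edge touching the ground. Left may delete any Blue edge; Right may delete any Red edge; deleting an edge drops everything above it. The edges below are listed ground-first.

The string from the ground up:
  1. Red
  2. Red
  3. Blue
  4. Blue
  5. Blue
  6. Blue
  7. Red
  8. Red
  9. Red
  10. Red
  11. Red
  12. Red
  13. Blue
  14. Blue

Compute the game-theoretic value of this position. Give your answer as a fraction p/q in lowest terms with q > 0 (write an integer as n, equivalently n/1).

Prefix values for Red Red Blue Blue Blue Blue Red Red Red Red Red Red Blue Blue via {L|R} + simplicity:
edge 1 of 14 (Red): { ∅ | 0 } ⇒ -1
edge 2 of 14 (Red): { ∅ | -1, 0 } ⇒ -2
edge 3 of 14 (Blue): { -2 | -1, 0 } ⇒ -3/2
edge 4 of 14 (Blue): { -2, -3/2 | -1, 0 } ⇒ -5/4
edge 5 of 14 (Blue): { -2, -3/2, -5/4 | -1, 0 } ⇒ -9/8
edge 6 of 14 (Blue): { -2, -3/2, -5/4, -9/8 | -1, 0 } ⇒ -17/16
edge 7 of 14 (Red): { -2, -3/2, -5/4, -9/8 | -17/16, -1, 0 } ⇒ -35/32
edge 8 of 14 (Red): { -2, -3/2, -5/4, -9/8 | -35/32, -17/16, -1, 0 } ⇒ -71/64
edge 9 of 14 (Red): { -2, -3/2, -5/4, -9/8 | -71/64, -35/32, -17/16, -1, 0 } ⇒ -143/128
edge 10 of 14 (Red): { -2, -3/2, -5/4, -9/8 | -143/128, -71/64, -35/32, -17/16, -1, 0 } ⇒ -287/256
edge 11 of 14 (Red): { -2, -3/2, -5/4, -9/8 | -287/256, -143/128, -71/64, -35/32, -17/16, -1, 0 } ⇒ -575/512
edge 12 of 14 (Red): { -2, -3/2, -5/4, -9/8 | -575/512, -287/256, -143/128, -71/64, -35/32, -17/16, -1, 0 } ⇒ -1151/1024
edge 13 of 14 (Blue): { -2, -3/2, -5/4, -9/8, -1151/1024 | -575/512, -287/256, -143/128, -71/64, -35/32, -17/16, -1, 0 } ⇒ -2301/2048
edge 14 of 14 (Blue): { -2, -3/2, -5/4, -9/8, -1151/1024, -2301/2048 | -575/512, -287/256, -143/128, -71/64, -35/32, -17/16, -1, 0 } ⇒ -4601/4096

-4601/4096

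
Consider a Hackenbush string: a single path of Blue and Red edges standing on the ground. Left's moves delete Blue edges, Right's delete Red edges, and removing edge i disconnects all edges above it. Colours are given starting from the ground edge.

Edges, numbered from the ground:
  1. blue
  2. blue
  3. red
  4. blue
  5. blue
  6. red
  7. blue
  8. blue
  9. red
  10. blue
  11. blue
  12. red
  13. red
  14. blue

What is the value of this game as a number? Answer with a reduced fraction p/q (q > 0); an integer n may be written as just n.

7603/4096

Prefix values for blue blue red blue blue red blue blue red blue blue red red blue via {L|R} + simplicity:
edge 1 of 14 (blue): { 0 | none } gives 1
edge 2 of 14 (blue): { 0 1 | none } gives 2
edge 3 of 14 (red): { 0 1 | 2 } gives 3/2
edge 4 of 14 (blue): { 0 1 3/2 | 2 } gives 7/4
edge 5 of 14 (blue): { 0 1 3/2 7/4 | 2 } gives 15/8
edge 6 of 14 (red): { 0 1 3/2 7/4 | 15/8 2 } gives 29/16
edge 7 of 14 (blue): { 0 1 3/2 7/4 29/16 | 15/8 2 } gives 59/32
edge 8 of 14 (blue): { 0 1 3/2 7/4 29/16 59/32 | 15/8 2 } gives 119/64
edge 9 of 14 (red): { 0 1 3/2 7/4 29/16 59/32 | 119/64 15/8 2 } gives 237/128
edge 10 of 14 (blue): { 0 1 3/2 7/4 29/16 59/32 237/128 | 119/64 15/8 2 } gives 475/256
edge 11 of 14 (blue): { 0 1 3/2 7/4 29/16 59/32 237/128 475/256 | 119/64 15/8 2 } gives 951/512
edge 12 of 14 (red): { 0 1 3/2 7/4 29/16 59/32 237/128 475/256 | 951/512 119/64 15/8 2 } gives 1901/1024
edge 13 of 14 (red): { 0 1 3/2 7/4 29/16 59/32 237/128 475/256 | 1901/1024 951/512 119/64 15/8 2 } gives 3801/2048
edge 14 of 14 (blue): { 0 1 3/2 7/4 29/16 59/32 237/128 475/256 3801/2048 | 1901/1024 951/512 119/64 15/8 2 } gives 7603/4096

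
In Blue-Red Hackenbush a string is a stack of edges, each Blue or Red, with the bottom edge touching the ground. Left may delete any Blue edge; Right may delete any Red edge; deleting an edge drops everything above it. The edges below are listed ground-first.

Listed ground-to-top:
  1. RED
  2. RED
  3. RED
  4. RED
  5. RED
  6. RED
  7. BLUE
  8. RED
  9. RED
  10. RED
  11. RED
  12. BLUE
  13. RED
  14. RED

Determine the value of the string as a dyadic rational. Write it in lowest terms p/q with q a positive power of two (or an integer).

-1527/256

Recurse on prefixes of the 14-edge string RED RED RED RED RED RED BLUE RED RED RED RED BLUE RED RED:
v(R) = {  | 0 } so -1
v(RR) = {  | -1, 0 } so -2
v(RRR) = {  | -2, -1, 0 } so -3
v(RRRR) = {  | -3, -2, -1, 0 } so -4
v(RRRRR) = {  | -4, -3, -2, -1, 0 } so -5
v(RRRRRR) = {  | -5, -4, -3, -2, -1, 0 } so -6
v(RRRRRRB) = { -6 | -5, -4, -3, -2, -1, 0 } so -11/2
v(RRRRRRBR) = { -6 | -11/2, -5, -4, -3, -2, -1, 0 } so -23/4
v(RRRRRRBRR) = { -6 | -23/4, -11/2, -5, -4, -3, -2, -1, 0 } so -47/8
v(RRRRRRBRRR) = { -6 | -47/8, -23/4, -11/2, -5, -4, -3, -2, -1, 0 } so -95/16
v(RRRRRRBRRRR) = { -6 | -95/16, -47/8, -23/4, -11/2, -5, -4, -3, -2, -1, 0 } so -191/32
v(RRRRRRBRRRRB) = { -6, -191/32 | -95/16, -47/8, -23/4, -11/2, -5, -4, -3, -2, -1, 0 } so -381/64
v(RRRRRRBRRRRBR) = { -6, -191/32 | -381/64, -95/16, -47/8, -23/4, -11/2, -5, -4, -3, -2, -1, 0 } so -763/128
v(RRRRRRBRRRRBRR) = { -6, -191/32 | -763/128, -381/64, -95/16, -47/8, -23/4, -11/2, -5, -4, -3, -2, -1, 0 } so -1527/256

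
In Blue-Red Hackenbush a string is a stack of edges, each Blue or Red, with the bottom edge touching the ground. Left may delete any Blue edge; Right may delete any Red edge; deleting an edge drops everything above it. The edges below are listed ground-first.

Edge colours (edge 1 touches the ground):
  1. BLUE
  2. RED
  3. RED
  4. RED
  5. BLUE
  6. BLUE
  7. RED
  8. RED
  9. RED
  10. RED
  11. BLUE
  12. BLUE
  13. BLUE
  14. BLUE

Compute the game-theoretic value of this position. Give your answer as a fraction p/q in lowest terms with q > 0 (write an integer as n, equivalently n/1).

Build G(s[:k]) for k = 1..14, string s = BLUE RED RED RED BLUE BLUE RED RED RED RED BLUE BLUE BLUE BLUE.
G_1 [B]  L=[0]  R=[(no moves)]  ⇒ 1
G_2 [BR]  L=[0]  R=[1]  ⇒ 1/2
G_3 [BRR]  L=[0]  R=[1/2; 1]  ⇒ 1/4
G_4 [BRRR]  L=[0]  R=[1/4; 1/2; 1]  ⇒ 1/8
G_5 [BRRRB]  L=[0; 1/8]  R=[1/4; 1/2; 1]  ⇒ 3/16
G_6 [BRRRBB]  L=[0; 1/8; 3/16]  R=[1/4; 1/2; 1]  ⇒ 7/32
G_7 [BRRRBBR]  L=[0; 1/8; 3/16]  R=[7/32; 1/4; 1/2; 1]  ⇒ 13/64
G_8 [BRRRBBRR]  L=[0; 1/8; 3/16]  R=[13/64; 7/32; 1/4; 1/2; 1]  ⇒ 25/128
G_9 [BRRRBBRRR]  L=[0; 1/8; 3/16]  R=[25/128; 13/64; 7/32; 1/4; 1/2; 1]  ⇒ 49/256
G_10 [BRRRBBRRRR]  L=[0; 1/8; 3/16]  R=[49/256; 25/128; 13/64; 7/32; 1/4; 1/2; 1]  ⇒ 97/512
G_11 [BRRRBBRRRRB]  L=[0; 1/8; 3/16; 97/512]  R=[49/256; 25/128; 13/64; 7/32; 1/4; 1/2; 1]  ⇒ 195/1024
G_12 [BRRRBBRRRRBB]  L=[0; 1/8; 3/16; 97/512; 195/1024]  R=[49/256; 25/128; 13/64; 7/32; 1/4; 1/2; 1]  ⇒ 391/2048
G_13 [BRRRBBRRRRBBB]  L=[0; 1/8; 3/16; 97/512; 195/1024; 391/2048]  R=[49/256; 25/128; 13/64; 7/32; 1/4; 1/2; 1]  ⇒ 783/4096
G_14 [BRRRBBRRRRBBBB]  L=[0; 1/8; 3/16; 97/512; 195/1024; 391/2048; 783/4096]  R=[49/256; 25/128; 13/64; 7/32; 1/4; 1/2; 1]  ⇒ 1567/8192

1567/8192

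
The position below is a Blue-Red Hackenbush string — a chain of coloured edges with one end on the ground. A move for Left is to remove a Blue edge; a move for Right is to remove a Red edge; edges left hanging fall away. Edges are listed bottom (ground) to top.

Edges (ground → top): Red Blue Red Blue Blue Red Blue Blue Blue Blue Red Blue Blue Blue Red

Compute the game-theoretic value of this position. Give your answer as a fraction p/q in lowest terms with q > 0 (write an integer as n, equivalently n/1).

-9251/16384

Recurse on prefixes of the 15-edge string Red Blue Red Blue Blue Red Blue Blue Blue Blue Red Blue Blue Blue Red:
val(R) = { (no moves) | 0 } ⇒ -1
val(RB) = { -1 | 0 } ⇒ -1/2
val(RBR) = { -1 | -1/2 0 } ⇒ -3/4
val(RBRB) = { -1 -3/4 | -1/2 0 } ⇒ -5/8
val(RBRBB) = { -1 -3/4 -5/8 | -1/2 0 } ⇒ -9/16
val(RBRBBR) = { -1 -3/4 -5/8 | -9/16 -1/2 0 } ⇒ -19/32
val(RBRBBRB) = { -1 -3/4 -5/8 -19/32 | -9/16 -1/2 0 } ⇒ -37/64
val(RBRBBRBB) = { -1 -3/4 -5/8 -19/32 -37/64 | -9/16 -1/2 0 } ⇒ -73/128
val(RBRBBRBBB) = { -1 -3/4 -5/8 -19/32 -37/64 -73/128 | -9/16 -1/2 0 } ⇒ -145/256
val(RBRBBRBBBB) = { -1 -3/4 -5/8 -19/32 -37/64 -73/128 -145/256 | -9/16 -1/2 0 } ⇒ -289/512
val(RBRBBRBBBBR) = { -1 -3/4 -5/8 -19/32 -37/64 -73/128 -145/256 | -289/512 -9/16 -1/2 0 } ⇒ -579/1024
val(RBRBBRBBBBRB) = { -1 -3/4 -5/8 -19/32 -37/64 -73/128 -145/256 -579/1024 | -289/512 -9/16 -1/2 0 } ⇒ -1157/2048
val(RBRBBRBBBBRBB) = { -1 -3/4 -5/8 -19/32 -37/64 -73/128 -145/256 -579/1024 -1157/2048 | -289/512 -9/16 -1/2 0 } ⇒ -2313/4096
val(RBRBBRBBBBRBBB) = { -1 -3/4 -5/8 -19/32 -37/64 -73/128 -145/256 -579/1024 -1157/2048 -2313/4096 | -289/512 -9/16 -1/2 0 } ⇒ -4625/8192
val(RBRBBRBBBBRBBBR) = { -1 -3/4 -5/8 -19/32 -37/64 -73/128 -145/256 -579/1024 -1157/2048 -2313/4096 | -4625/8192 -289/512 -9/16 -1/2 0 } ⇒ -9251/16384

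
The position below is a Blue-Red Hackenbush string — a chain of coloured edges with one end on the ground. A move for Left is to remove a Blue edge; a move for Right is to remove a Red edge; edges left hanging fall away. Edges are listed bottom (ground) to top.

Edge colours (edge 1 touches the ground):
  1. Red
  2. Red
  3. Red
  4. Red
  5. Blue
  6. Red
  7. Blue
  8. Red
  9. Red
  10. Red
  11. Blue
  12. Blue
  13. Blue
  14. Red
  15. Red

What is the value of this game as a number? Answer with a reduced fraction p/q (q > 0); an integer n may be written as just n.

step 1: add Red to get R; options L={ — } R={ 0 } ⇒ -1
step 2: add Red to get RR; options L={ — } R={ -1, 0 } ⇒ -2
step 3: add Red to get RRR; options L={ — } R={ -2, -1, 0 } ⇒ -3
step 4: add Red to get RRRR; options L={ — } R={ -3, -2, -1, 0 } ⇒ -4
step 5: add Blue to get RRRRB; options L={ -4 } R={ -3, -2, -1, 0 } ⇒ -7/2
step 6: add Red to get RRRRBR; options L={ -4 } R={ -7/2, -3, -2, -1, 0 } ⇒ -15/4
step 7: add Blue to get RRRRBRB; options L={ -4, -15/4 } R={ -7/2, -3, -2, -1, 0 } ⇒ -29/8
step 8: add Red to get RRRRBRBR; options L={ -4, -15/4 } R={ -29/8, -7/2, -3, -2, -1, 0 } ⇒ -59/16
step 9: add Red to get RRRRBRBRR; options L={ -4, -15/4 } R={ -59/16, -29/8, -7/2, -3, -2, -1, 0 } ⇒ -119/32
step 10: add Red to get RRRRBRBRRR; options L={ -4, -15/4 } R={ -119/32, -59/16, -29/8, -7/2, -3, -2, -1, 0 } ⇒ -239/64
step 11: add Blue to get RRRRBRBRRRB; options L={ -4, -15/4, -239/64 } R={ -119/32, -59/16, -29/8, -7/2, -3, -2, -1, 0 } ⇒ -477/128
step 12: add Blue to get RRRRBRBRRRBB; options L={ -4, -15/4, -239/64, -477/128 } R={ -119/32, -59/16, -29/8, -7/2, -3, -2, -1, 0 } ⇒ -953/256
step 13: add Blue to get RRRRBRBRRRBBB; options L={ -4, -15/4, -239/64, -477/128, -953/256 } R={ -119/32, -59/16, -29/8, -7/2, -3, -2, -1, 0 } ⇒ -1905/512
step 14: add Red to get RRRRBRBRRRBBBR; options L={ -4, -15/4, -239/64, -477/128, -953/256 } R={ -1905/512, -119/32, -59/16, -29/8, -7/2, -3, -2, -1, 0 } ⇒ -3811/1024
step 15: add Red to get RRRRBRBRRRBBBRR; options L={ -4, -15/4, -239/64, -477/128, -953/256 } R={ -3811/1024, -1905/512, -119/32, -59/16, -29/8, -7/2, -3, -2, -1, 0 } ⇒ -7623/2048

-7623/2048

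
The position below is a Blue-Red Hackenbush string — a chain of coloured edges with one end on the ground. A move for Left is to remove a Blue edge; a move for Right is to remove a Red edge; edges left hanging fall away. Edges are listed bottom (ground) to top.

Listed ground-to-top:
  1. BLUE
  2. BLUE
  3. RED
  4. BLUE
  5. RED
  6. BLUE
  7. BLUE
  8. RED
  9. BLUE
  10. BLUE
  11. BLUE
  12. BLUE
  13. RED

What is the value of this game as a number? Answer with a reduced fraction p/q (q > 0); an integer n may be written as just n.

B: Left { 0 }, Right {  } so simplest 1
BB: Left { 0, 1 }, Right {  } so simplest 2
BBR: Left { 0, 1 }, Right { 2 } so simplest 3/2
BBRB: Left { 0, 1, 3/2 }, Right { 2 } so simplest 7/4
BBRBR: Left { 0, 1, 3/2 }, Right { 7/4, 2 } so simplest 13/8
BBRBRB: Left { 0, 1, 3/2, 13/8 }, Right { 7/4, 2 } so simplest 27/16
BBRBRBB: Left { 0, 1, 3/2, 13/8, 27/16 }, Right { 7/4, 2 } so simplest 55/32
BBRBRBBR: Left { 0, 1, 3/2, 13/8, 27/16 }, Right { 55/32, 7/4, 2 } so simplest 109/64
BBRBRBBRB: Left { 0, 1, 3/2, 13/8, 27/16, 109/64 }, Right { 55/32, 7/4, 2 } so simplest 219/128
BBRBRBBRBB: Left { 0, 1, 3/2, 13/8, 27/16, 109/64, 219/128 }, Right { 55/32, 7/4, 2 } so simplest 439/256
BBRBRBBRBBB: Left { 0, 1, 3/2, 13/8, 27/16, 109/64, 219/128, 439/256 }, Right { 55/32, 7/4, 2 } so simplest 879/512
BBRBRBBRBBBB: Left { 0, 1, 3/2, 13/8, 27/16, 109/64, 219/128, 439/256, 879/512 }, Right { 55/32, 7/4, 2 } so simplest 1759/1024
BBRBRBBRBBBBR: Left { 0, 1, 3/2, 13/8, 27/16, 109/64, 219/128, 439/256, 879/512 }, Right { 1759/1024, 55/32, 7/4, 2 } so simplest 3517/2048

3517/2048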